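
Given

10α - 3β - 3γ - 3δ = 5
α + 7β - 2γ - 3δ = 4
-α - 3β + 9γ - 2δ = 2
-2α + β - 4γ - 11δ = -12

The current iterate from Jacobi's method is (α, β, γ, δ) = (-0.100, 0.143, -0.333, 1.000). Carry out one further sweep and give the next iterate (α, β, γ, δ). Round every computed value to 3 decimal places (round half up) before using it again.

(0.743, 0.919, 0.481, 1.243)

One sweep:
  α = (5 - (-3)·0.143 - (-3)·-0.333 - (-3)·1.000) / (10) = 0.743
  β = (4 - (1)·-0.100 - (-2)·-0.333 - (-3)·1.000) / (7) = 0.919
  γ = (2 - (-1)·-0.100 - (-3)·0.143 - (-2)·1.000) / (9) = 0.481
  δ = (-12 - (-2)·-0.100 - (1)·0.143 - (-4)·-0.333) / (-11) = 1.243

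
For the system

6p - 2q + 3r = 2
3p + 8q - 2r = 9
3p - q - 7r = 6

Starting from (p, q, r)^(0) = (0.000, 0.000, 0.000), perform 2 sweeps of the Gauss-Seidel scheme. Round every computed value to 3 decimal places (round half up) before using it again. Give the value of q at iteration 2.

Iteration 1:
  p = (2 - (-2)·0.000 - (3)·0.000) / (6) = 0.333
  q = (9 - (3)·0.333 - (-2)·0.000) / (8) = 1.000
  r = (6 - (3)·0.333 - (-1)·1.000) / (-7) = -0.857
Iteration 2:
  p = (2 - (-2)·1.000 - (3)·-0.857) / (6) = 1.095
  q = (9 - (3)·1.095 - (-2)·-0.857) / (8) = 0.500
  r = (6 - (3)·1.095 - (-1)·0.500) / (-7) = -0.459

0.500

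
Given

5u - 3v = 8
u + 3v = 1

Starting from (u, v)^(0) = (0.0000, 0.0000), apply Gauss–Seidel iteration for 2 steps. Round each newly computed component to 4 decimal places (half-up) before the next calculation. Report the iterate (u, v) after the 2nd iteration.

(1.4800, -0.1600)

Iteration 1:
  u = (8 - (-3)·0.0000) / (5) = 1.6000
  v = (1 - (1)·1.6000) / (3) = -0.2000
Iteration 2:
  u = (8 - (-3)·-0.2000) / (5) = 1.4800
  v = (1 - (1)·1.4800) / (3) = -0.1600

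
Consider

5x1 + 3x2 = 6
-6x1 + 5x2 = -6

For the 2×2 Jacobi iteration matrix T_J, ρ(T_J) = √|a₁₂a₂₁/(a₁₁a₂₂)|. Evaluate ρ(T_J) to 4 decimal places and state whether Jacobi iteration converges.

a₁₂a₂₁/(a₁₁a₂₂) = (3)·(-6) / ((5)·(5)) = -0.720000
ρ = √|-0.720000| = √0.720000 = 0.8485
ρ < 1, so Jacobi converges

0.8485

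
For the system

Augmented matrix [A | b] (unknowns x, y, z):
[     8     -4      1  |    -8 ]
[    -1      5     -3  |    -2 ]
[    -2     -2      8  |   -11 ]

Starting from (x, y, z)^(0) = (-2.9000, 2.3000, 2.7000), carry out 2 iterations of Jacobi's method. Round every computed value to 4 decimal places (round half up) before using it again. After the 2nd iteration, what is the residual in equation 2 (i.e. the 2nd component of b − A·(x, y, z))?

0.4874

Iteration 1:
  x = (-8 - (-4)·2.3000 - (1)·2.7000) / (8) = -0.1875
  y = (-2 - (-1)·-2.9000 - (-3)·2.7000) / (5) = 0.6400
  z = (-11 - (-2)·-2.9000 - (-2)·2.3000) / (8) = -1.5250
Iteration 2:
  x = (-8 - (-4)·0.6400 - (1)·-1.5250) / (8) = -0.4894
  y = (-2 - (-1)·-0.1875 - (-3)·-1.5250) / (5) = -1.3525
  z = (-11 - (-2)·-0.1875 - (-2)·0.6400) / (8) = -1.2619
Residual b − A·x = (-8.2329, 0.4874, -4.5886)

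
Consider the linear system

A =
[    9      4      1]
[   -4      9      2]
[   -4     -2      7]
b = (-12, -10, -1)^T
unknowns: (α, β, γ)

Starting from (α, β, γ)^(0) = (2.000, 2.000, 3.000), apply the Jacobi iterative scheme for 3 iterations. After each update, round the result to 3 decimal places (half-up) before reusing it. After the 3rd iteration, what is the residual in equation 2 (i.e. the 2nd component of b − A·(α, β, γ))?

Iteration 1:
  α = (-12 - (4)·2.000 - (1)·3.000) / (9) = -2.556
  β = (-10 - (-4)·2.000 - (2)·3.000) / (9) = -0.889
  γ = (-1 - (-4)·2.000 - (-2)·2.000) / (7) = 1.571
Iteration 2:
  α = (-12 - (4)·-0.889 - (1)·1.571) / (9) = -1.113
  β = (-10 - (-4)·-2.556 - (2)·1.571) / (9) = -2.596
  γ = (-1 - (-4)·-2.556 - (-2)·-0.889) / (7) = -1.857
Iteration 3:
  α = (-12 - (4)·-2.596 - (1)·-1.857) / (9) = 0.027
  β = (-10 - (-4)·-1.113 - (2)·-1.857) / (9) = -1.193
  γ = (-1 - (-4)·-1.113 - (-2)·-2.596) / (7) = -1.521
Residual b − A·x = (-5.950, 3.887, 7.369)

3.887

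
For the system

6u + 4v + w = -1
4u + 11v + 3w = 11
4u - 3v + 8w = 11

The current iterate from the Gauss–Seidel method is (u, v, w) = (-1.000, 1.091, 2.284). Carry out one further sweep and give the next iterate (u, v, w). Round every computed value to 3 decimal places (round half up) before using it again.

One sweep:
  u = (-1 - (4)·1.091 - (1)·2.284) / (6) = -1.275
  v = (11 - (4)·-1.275 - (3)·2.284) / (11) = 0.841
  w = (11 - (4)·-1.275 - (-3)·0.841) / (8) = 2.328

(-1.275, 0.841, 2.328)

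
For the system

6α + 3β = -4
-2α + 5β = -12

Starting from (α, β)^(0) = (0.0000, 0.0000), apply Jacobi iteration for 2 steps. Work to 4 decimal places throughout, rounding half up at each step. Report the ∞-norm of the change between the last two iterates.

1.2000

Iteration 1:
  α = (-4 - (3)·0.0000) / (6) = -0.6667
  β = (-12 - (-2)·0.0000) / (5) = -2.4000
Iteration 2:
  α = (-4 - (3)·-2.4000) / (6) = 0.5333
  β = (-12 - (-2)·-0.6667) / (5) = -2.6667
Change: (1.2000, -0.2667) → max |·| = 1.2000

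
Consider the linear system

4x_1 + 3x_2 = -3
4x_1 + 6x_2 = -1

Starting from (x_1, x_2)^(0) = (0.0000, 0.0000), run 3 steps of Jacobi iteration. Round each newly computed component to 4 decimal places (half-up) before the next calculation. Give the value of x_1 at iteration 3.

Iteration 1:
  x_1 = (-3 - (3)·0.0000) / (4) = -0.7500
  x_2 = (-1 - (4)·0.0000) / (6) = -0.1667
Iteration 2:
  x_1 = (-3 - (3)·-0.1667) / (4) = -0.6250
  x_2 = (-1 - (4)·-0.7500) / (6) = 0.3333
Iteration 3:
  x_1 = (-3 - (3)·0.3333) / (4) = -1.0000
  x_2 = (-1 - (4)·-0.6250) / (6) = 0.2500

-1.0000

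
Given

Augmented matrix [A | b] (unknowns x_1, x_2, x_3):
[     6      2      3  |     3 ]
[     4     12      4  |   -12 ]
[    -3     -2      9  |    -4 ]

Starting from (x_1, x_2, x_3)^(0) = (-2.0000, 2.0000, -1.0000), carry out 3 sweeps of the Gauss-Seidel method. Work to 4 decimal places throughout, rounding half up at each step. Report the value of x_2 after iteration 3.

Iteration 1:
  x_1 = (3 - (2)·2.0000 - (3)·-1.0000) / (6) = 0.3333
  x_2 = (-12 - (4)·0.3333 - (4)·-1.0000) / (12) = -0.7778
  x_3 = (-4 - (-3)·0.3333 - (-2)·-0.7778) / (9) = -0.5062
Iteration 2:
  x_1 = (3 - (2)·-0.7778 - (3)·-0.5062) / (6) = 1.0124
  x_2 = (-12 - (4)·1.0124 - (4)·-0.5062) / (12) = -1.1687
  x_3 = (-4 - (-3)·1.0124 - (-2)·-1.1687) / (9) = -0.3667
Iteration 3:
  x_1 = (3 - (2)·-1.1687 - (3)·-0.3667) / (6) = 1.0729
  x_2 = (-12 - (4)·1.0729 - (4)·-0.3667) / (12) = -1.2354
  x_3 = (-4 - (-3)·1.0729 - (-2)·-1.2354) / (9) = -0.3613

-1.2354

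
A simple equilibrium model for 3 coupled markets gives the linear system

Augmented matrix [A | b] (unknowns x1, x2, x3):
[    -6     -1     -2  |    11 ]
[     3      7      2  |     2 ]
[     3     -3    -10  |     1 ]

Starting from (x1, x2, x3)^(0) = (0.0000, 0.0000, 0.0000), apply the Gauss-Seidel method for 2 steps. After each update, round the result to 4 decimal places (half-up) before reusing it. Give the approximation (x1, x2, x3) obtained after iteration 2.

(-1.6881, 1.2867, -0.9924)

Iteration 1:
  x1 = (11 - (-1)·0.0000 - (-2)·0.0000) / (-6) = -1.8333
  x2 = (2 - (3)·-1.8333 - (2)·0.0000) / (7) = 1.0714
  x3 = (1 - (3)·-1.8333 - (-3)·1.0714) / (-10) = -0.9714
Iteration 2:
  x1 = (11 - (-1)·1.0714 - (-2)·-0.9714) / (-6) = -1.6881
  x2 = (2 - (3)·-1.6881 - (2)·-0.9714) / (7) = 1.2867
  x3 = (1 - (3)·-1.6881 - (-3)·1.2867) / (-10) = -0.9924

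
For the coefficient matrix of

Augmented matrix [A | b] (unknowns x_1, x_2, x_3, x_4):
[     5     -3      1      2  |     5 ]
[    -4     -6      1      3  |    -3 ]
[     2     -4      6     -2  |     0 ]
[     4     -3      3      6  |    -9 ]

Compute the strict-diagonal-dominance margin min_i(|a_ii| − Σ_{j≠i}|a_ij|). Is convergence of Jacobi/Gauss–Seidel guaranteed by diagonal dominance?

row 1: |5| − (3+1+2) = -1
row 2: |-6| − (4+1+3) = -2
row 3: |6| − (2+4+2) = -2
row 4: |6| − (4+3+3) = -4
minimum over rows = -4 → not strictly diagonally dominant

-4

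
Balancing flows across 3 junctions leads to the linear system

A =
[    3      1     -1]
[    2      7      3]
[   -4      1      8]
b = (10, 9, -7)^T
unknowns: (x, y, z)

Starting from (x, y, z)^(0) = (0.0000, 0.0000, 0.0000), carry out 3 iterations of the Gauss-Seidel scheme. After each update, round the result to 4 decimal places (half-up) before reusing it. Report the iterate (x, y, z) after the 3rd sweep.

Iteration 1:
  x = (10 - (1)·0.0000 - (-1)·0.0000) / (3) = 3.3333
  y = (9 - (2)·3.3333 - (3)·0.0000) / (7) = 0.3333
  z = (-7 - (-4)·3.3333 - (1)·0.3333) / (8) = 0.7500
Iteration 2:
  x = (10 - (1)·0.3333 - (-1)·0.7500) / (3) = 3.4722
  y = (9 - (2)·3.4722 - (3)·0.7500) / (7) = -0.0278
  z = (-7 - (-4)·3.4722 - (1)·-0.0278) / (8) = 0.8646
Iteration 3:
  x = (10 - (1)·-0.0278 - (-1)·0.8646) / (3) = 3.6308
  y = (9 - (2)·3.6308 - (3)·0.8646) / (7) = -0.1222
  z = (-7 - (-4)·3.6308 - (1)·-0.1222) / (8) = 0.9557

(3.6308, -0.1222, 0.9557)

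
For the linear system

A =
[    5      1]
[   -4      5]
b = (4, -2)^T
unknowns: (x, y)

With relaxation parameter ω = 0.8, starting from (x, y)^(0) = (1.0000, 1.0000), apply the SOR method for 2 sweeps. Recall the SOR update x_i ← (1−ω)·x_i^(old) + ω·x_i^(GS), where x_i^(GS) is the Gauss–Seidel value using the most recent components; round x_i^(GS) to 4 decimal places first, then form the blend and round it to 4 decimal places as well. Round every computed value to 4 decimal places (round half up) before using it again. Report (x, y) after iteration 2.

(0.7256, 0.2074)

Iteration 1:
  x: GS value = (4 - (1)·1.0000) / (5) = 0.6000;  x ← (1−ω)·1.0000 + ω·0.6000 = 0.6800
  y: GS value = (-2 - (-4)·0.6800) / (5) = 0.1440;  y ← (1−ω)·1.0000 + ω·0.1440 = 0.3152
Iteration 2:
  x: GS value = (4 - (1)·0.3152) / (5) = 0.7370;  x ← (1−ω)·0.6800 + ω·0.7370 = 0.7256
  y: GS value = (-2 - (-4)·0.7256) / (5) = 0.1805;  y ← (1−ω)·0.3152 + ω·0.1805 = 0.2074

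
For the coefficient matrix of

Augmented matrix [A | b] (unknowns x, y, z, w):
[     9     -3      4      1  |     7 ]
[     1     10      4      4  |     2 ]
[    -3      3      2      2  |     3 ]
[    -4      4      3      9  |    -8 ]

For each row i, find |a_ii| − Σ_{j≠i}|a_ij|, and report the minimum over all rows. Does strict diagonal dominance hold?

row 1: |9| − (3+4+1) = 1
row 2: |10| − (1+4+4) = 1
row 3: |2| − (3+3+2) = -6
row 4: |9| − (4+4+3) = -2
minimum over rows = -6 → not strictly diagonally dominant

-6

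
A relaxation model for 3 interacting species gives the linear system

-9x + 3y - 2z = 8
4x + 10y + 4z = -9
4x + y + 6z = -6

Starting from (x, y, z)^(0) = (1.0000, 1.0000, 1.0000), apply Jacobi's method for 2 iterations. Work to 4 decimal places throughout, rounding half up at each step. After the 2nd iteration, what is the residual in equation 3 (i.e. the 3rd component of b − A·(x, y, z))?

Iteration 1:
  x = (8 - (3)·1.0000 - (-2)·1.0000) / (-9) = -0.7778
  y = (-9 - (4)·1.0000 - (4)·1.0000) / (10) = -1.7000
  z = (-6 - (4)·1.0000 - (1)·1.0000) / (6) = -1.8333
Iteration 2:
  x = (8 - (3)·-1.7000 - (-2)·-1.8333) / (-9) = -1.0482
  y = (-9 - (4)·-0.7778 - (4)·-1.8333) / (10) = 0.1444
  z = (-6 - (4)·-0.7778 - (1)·-1.7000) / (6) = -0.1981
Residual b − A·x = (-2.2632, -5.4588, -0.7630)

-0.7630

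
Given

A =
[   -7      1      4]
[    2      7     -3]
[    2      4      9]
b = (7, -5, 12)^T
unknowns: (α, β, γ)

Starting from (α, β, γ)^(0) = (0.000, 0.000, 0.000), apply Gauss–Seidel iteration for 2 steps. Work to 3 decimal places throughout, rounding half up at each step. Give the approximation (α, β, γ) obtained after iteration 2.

(-0.064, 0.052, 1.324)

Iteration 1:
  α = (7 - (1)·0.000 - (4)·0.000) / (-7) = -1.000
  β = (-5 - (2)·-1.000 - (-3)·0.000) / (7) = -0.429
  γ = (12 - (2)·-1.000 - (4)·-0.429) / (9) = 1.746
Iteration 2:
  α = (7 - (1)·-0.429 - (4)·1.746) / (-7) = -0.064
  β = (-5 - (2)·-0.064 - (-3)·1.746) / (7) = 0.052
  γ = (12 - (2)·-0.064 - (4)·0.052) / (9) = 1.324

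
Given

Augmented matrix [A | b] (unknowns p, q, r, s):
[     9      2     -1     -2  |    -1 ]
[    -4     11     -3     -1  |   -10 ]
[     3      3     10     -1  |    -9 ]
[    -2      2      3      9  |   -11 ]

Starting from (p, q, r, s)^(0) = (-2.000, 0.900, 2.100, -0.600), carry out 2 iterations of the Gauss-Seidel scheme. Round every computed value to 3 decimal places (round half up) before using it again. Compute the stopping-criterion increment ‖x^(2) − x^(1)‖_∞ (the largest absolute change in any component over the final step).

0.837

Iteration 1:
  p = (-1 - (2)·0.900 - (-1)·2.100 - (-2)·-0.600) / (9) = -0.211
  q = (-10 - (-4)·-0.211 - (-3)·2.100 - (-1)·-0.600) / (11) = -0.468
  r = (-9 - (3)·-0.211 - (3)·-0.468 - (-1)·-0.600) / (10) = -0.756
  s = (-11 - (-2)·-0.211 - (2)·-0.468 - (3)·-0.756) / (9) = -0.913
Iteration 2:
  p = (-1 - (2)·-0.468 - (-1)·-0.756 - (-2)·-0.913) / (9) = -0.294
  q = (-10 - (-4)·-0.294 - (-3)·-0.756 - (-1)·-0.913) / (11) = -1.305
  r = (-9 - (3)·-0.294 - (3)·-1.305 - (-1)·-0.913) / (10) = -0.512
  s = (-11 - (-2)·-0.294 - (2)·-1.305 - (3)·-0.512) / (9) = -0.827
Change: (-0.083, -0.837, 0.244, 0.086) → max |·| = 0.837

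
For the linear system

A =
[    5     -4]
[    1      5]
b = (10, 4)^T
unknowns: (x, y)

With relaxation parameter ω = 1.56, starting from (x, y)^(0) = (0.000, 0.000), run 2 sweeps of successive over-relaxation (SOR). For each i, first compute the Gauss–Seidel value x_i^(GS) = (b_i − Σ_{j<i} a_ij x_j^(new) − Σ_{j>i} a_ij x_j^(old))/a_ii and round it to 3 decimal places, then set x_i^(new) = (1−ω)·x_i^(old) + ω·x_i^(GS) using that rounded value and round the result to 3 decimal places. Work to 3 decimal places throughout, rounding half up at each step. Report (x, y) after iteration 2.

(1.716, 0.559)

Iteration 1:
  x: GS value = (10 - (-4)·0.000) / (5) = 2.000;  x ← (1−ω)·0.000 + ω·2.000 = 3.120
  y: GS value = (4 - (1)·3.120) / (5) = 0.176;  y ← (1−ω)·0.000 + ω·0.176 = 0.275
Iteration 2:
  x: GS value = (10 - (-4)·0.275) / (5) = 2.220;  x ← (1−ω)·3.120 + ω·2.220 = 1.716
  y: GS value = (4 - (1)·1.716) / (5) = 0.457;  y ← (1−ω)·0.275 + ω·0.457 = 0.559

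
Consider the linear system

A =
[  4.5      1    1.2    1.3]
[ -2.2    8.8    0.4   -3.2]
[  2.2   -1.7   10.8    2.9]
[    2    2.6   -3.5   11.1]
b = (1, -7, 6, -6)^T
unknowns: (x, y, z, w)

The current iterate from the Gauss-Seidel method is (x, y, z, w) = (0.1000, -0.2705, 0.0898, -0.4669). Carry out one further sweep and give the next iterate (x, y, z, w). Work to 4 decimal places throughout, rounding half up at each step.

One sweep:
  x = (1 - (1)·-0.2705 - (1.2)·0.0898 - (1.3)·-0.4669) / (4.5) = 0.3933
  y = (-7 - (-2.2)·0.3933 - (0.4)·0.0898 - (-3.2)·-0.4669) / (8.8) = -0.8710
  z = (6 - (2.2)·0.3933 - (-1.7)·-0.8710 - (2.9)·-0.4669) / (10.8) = 0.4637
  w = (-6 - (2)·0.3933 - (2.6)·-0.8710 - (-3.5)·0.4637) / (11.1) = -0.2612

(0.3933, -0.8710, 0.4637, -0.2612)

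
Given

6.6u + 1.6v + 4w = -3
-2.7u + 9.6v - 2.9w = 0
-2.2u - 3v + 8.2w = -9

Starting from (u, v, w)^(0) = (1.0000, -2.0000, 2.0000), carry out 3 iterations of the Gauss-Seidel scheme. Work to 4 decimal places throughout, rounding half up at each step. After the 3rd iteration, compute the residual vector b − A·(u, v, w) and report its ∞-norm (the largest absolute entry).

Iteration 1:
  u = (-3 - (1.6)·-2.0000 - (4)·2.0000) / (6.6) = -1.1818
  v = (0 - (-2.7)·-1.1818 - (-2.9)·2.0000) / (9.6) = 0.2718
  w = (-9 - (-2.2)·-1.1818 - (-3)·0.2718) / (8.2) = -1.3152
Iteration 2:
  u = (-3 - (1.6)·0.2718 - (4)·-1.3152) / (6.6) = 0.2767
  v = (0 - (-2.7)·0.2767 - (-2.9)·-1.3152) / (9.6) = -0.3195
  w = (-9 - (-2.2)·0.2767 - (-3)·-0.3195) / (8.2) = -1.1402
Iteration 3:
  u = (-3 - (1.6)·-0.3195 - (4)·-1.1402) / (6.6) = 0.3139
  v = (0 - (-2.7)·0.3139 - (-2.9)·-1.1402) / (9.6) = -0.2562
  w = (-9 - (-2.2)·0.3139 - (-3)·-0.2562) / (8.2) = -1.1071
Residual b − A·x = (-0.2334, 0.0965, 0.0002); ∞-norm = 0.2334

0.2334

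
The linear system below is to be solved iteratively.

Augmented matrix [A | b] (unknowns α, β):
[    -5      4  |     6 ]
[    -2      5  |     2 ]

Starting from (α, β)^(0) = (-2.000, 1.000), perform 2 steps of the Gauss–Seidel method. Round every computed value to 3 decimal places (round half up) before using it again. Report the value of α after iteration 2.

Iteration 1:
  α = (6 - (4)·1.000) / (-5) = -0.400
  β = (2 - (-2)·-0.400) / (5) = 0.240
Iteration 2:
  α = (6 - (4)·0.240) / (-5) = -1.008
  β = (2 - (-2)·-1.008) / (5) = -0.003

-1.008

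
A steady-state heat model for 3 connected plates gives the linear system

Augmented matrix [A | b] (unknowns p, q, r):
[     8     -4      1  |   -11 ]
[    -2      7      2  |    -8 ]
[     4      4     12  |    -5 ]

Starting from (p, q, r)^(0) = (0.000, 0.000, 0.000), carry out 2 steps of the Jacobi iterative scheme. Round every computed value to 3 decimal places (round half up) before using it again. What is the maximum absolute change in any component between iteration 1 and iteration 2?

Iteration 1:
  p = (-11 - (-4)·0.000 - (1)·0.000) / (8) = -1.375
  q = (-8 - (-2)·0.000 - (2)·0.000) / (7) = -1.143
  r = (-5 - (4)·0.000 - (4)·0.000) / (12) = -0.417
Iteration 2:
  p = (-11 - (-4)·-1.143 - (1)·-0.417) / (8) = -1.894
  q = (-8 - (-2)·-1.375 - (2)·-0.417) / (7) = -1.417
  r = (-5 - (4)·-1.375 - (4)·-1.143) / (12) = 0.423
Change: (-0.519, -0.274, 0.840) → max |·| = 0.840

0.840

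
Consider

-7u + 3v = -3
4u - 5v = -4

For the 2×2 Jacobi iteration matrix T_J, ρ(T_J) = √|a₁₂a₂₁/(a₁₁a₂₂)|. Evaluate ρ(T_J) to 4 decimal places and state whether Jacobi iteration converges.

0.5855

a₁₂a₂₁/(a₁₁a₂₂) = (3)·(4) / ((-7)·(-5)) = 0.342857
ρ = √|0.342857| = √0.342857 = 0.5855
ρ < 1, so Jacobi converges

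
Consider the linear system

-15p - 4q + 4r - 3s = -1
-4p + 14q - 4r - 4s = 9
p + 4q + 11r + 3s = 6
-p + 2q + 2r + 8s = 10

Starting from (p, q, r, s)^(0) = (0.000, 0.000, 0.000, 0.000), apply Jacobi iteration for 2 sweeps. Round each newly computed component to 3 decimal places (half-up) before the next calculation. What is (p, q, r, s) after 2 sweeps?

(-0.209, 1.175, -0.035, 0.961)

Iteration 1:
  p = (-1 - (-4)·0.000 - (4)·0.000 - (-3)·0.000) / (-15) = 0.067
  q = (9 - (-4)·0.000 - (-4)·0.000 - (-4)·0.000) / (14) = 0.643
  r = (6 - (1)·0.000 - (4)·0.000 - (3)·0.000) / (11) = 0.545
  s = (10 - (-1)·0.000 - (2)·0.000 - (2)·0.000) / (8) = 1.250
Iteration 2:
  p = (-1 - (-4)·0.643 - (4)·0.545 - (-3)·1.250) / (-15) = -0.209
  q = (9 - (-4)·0.067 - (-4)·0.545 - (-4)·1.250) / (14) = 1.175
  r = (6 - (1)·0.067 - (4)·0.643 - (3)·1.250) / (11) = -0.035
  s = (10 - (-1)·0.067 - (2)·0.643 - (2)·0.545) / (8) = 0.961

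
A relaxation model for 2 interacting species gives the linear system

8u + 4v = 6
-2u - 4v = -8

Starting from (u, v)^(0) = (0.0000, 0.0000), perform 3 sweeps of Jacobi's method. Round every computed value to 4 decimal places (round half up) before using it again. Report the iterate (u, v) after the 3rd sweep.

(-0.0625, 2.1250)

Iteration 1:
  u = (6 - (4)·0.0000) / (8) = 0.7500
  v = (-8 - (-2)·0.0000) / (-4) = 2.0000
Iteration 2:
  u = (6 - (4)·2.0000) / (8) = -0.2500
  v = (-8 - (-2)·0.7500) / (-4) = 1.6250
Iteration 3:
  u = (6 - (4)·1.6250) / (8) = -0.0625
  v = (-8 - (-2)·-0.2500) / (-4) = 2.1250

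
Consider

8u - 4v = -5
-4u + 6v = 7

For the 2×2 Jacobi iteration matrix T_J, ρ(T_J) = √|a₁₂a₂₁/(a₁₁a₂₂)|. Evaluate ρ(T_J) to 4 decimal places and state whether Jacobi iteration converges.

a₁₂a₂₁/(a₁₁a₂₂) = (-4)·(-4) / ((8)·(6)) = 0.333333
ρ = √|0.333333| = √0.333333 = 0.5774
ρ < 1, so Jacobi converges

0.5774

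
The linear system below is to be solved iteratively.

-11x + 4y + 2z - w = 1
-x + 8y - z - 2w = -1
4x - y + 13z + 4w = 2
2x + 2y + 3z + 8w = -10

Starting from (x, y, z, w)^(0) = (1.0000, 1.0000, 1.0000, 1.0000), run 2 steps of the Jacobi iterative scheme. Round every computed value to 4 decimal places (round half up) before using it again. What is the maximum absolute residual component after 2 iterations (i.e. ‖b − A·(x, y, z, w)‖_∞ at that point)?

3.5932

Iteration 1:
  x = (1 - (4)·1.0000 - (2)·1.0000 - (-1)·1.0000) / (-11) = 0.3636
  y = (-1 - (-1)·1.0000 - (-1)·1.0000 - (-2)·1.0000) / (8) = 0.3750
  z = (2 - (4)·1.0000 - (-1)·1.0000 - (4)·1.0000) / (13) = -0.3846
  w = (-10 - (2)·1.0000 - (2)·1.0000 - (3)·1.0000) / (8) = -2.1250
Iteration 2:
  x = (1 - (4)·0.3750 - (2)·-0.3846 - (-1)·-2.1250) / (-11) = 0.1687
  y = (-1 - (-1)·0.3636 - (-1)·-0.3846 - (-2)·-2.1250) / (8) = -0.6589
  z = (2 - (4)·0.3636 - (-1)·0.3750 - (4)·-2.1250) / (13) = 0.7247
  w = (-10 - (2)·0.3636 - (2)·0.3750 - (3)·-0.3846) / (8) = -1.2904
Residual b − A·x = (2.7515, 2.5838, -3.5932, -0.8705); ∞-norm = 3.5932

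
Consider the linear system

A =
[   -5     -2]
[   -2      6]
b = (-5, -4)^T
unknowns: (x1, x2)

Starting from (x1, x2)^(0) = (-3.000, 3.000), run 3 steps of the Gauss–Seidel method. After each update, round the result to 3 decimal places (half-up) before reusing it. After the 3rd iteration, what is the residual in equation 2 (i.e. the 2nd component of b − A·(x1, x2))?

Iteration 1:
  x1 = (-5 - (-2)·3.000) / (-5) = -0.200
  x2 = (-4 - (-2)·-0.200) / (6) = -0.733
Iteration 2:
  x1 = (-5 - (-2)·-0.733) / (-5) = 1.293
  x2 = (-4 - (-2)·1.293) / (6) = -0.236
Iteration 3:
  x1 = (-5 - (-2)·-0.236) / (-5) = 1.094
  x2 = (-4 - (-2)·1.094) / (6) = -0.302
Residual b − A·x = (-0.134, 0.000)

0.000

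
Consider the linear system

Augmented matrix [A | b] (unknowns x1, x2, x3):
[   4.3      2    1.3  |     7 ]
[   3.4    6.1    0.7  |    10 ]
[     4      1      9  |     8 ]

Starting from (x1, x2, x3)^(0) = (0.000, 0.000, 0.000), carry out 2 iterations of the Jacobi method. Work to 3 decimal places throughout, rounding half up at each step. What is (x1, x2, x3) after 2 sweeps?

Iteration 1:
  x1 = (7 - (2)·0.000 - (1.3)·0.000) / (4.3) = 1.628
  x2 = (10 - (3.4)·0.000 - (0.7)·0.000) / (6.1) = 1.639
  x3 = (8 - (4)·0.000 - (1)·0.000) / (9) = 0.889
Iteration 2:
  x1 = (7 - (2)·1.639 - (1.3)·0.889) / (4.3) = 0.597
  x2 = (10 - (3.4)·1.628 - (0.7)·0.889) / (6.1) = 0.630
  x3 = (8 - (4)·1.628 - (1)·1.639) / (9) = -0.017

(0.597, 0.630, -0.017)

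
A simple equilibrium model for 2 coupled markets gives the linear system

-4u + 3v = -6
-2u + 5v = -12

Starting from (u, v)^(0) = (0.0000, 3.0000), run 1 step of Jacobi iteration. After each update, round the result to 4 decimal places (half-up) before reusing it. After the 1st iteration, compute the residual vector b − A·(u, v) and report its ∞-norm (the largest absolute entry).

16.2000

Iteration 1:
  u = (-6 - (3)·3.0000) / (-4) = 3.7500
  v = (-12 - (-2)·0.0000) / (5) = -2.4000
Residual b − A·x = (16.2000, 7.5000); ∞-norm = 16.2000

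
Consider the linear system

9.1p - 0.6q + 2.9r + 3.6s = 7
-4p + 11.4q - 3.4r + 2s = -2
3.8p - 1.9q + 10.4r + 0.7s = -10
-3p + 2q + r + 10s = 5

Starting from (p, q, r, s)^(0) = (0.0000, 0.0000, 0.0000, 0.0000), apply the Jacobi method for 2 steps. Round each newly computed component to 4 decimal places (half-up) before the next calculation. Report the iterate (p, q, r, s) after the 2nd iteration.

Iteration 1:
  p = (7 - (-0.6)·0.0000 - (2.9)·0.0000 - (3.6)·0.0000) / (9.1) = 0.7692
  q = (-2 - (-4)·0.0000 - (-3.4)·0.0000 - (2)·0.0000) / (11.4) = -0.1754
  r = (-10 - (3.8)·0.0000 - (-1.9)·0.0000 - (0.7)·0.0000) / (10.4) = -0.9615
  s = (5 - (-3)·0.0000 - (2)·0.0000 - (1)·0.0000) / (10) = 0.5000
Iteration 2:
  p = (7 - (-0.6)·-0.1754 - (2.9)·-0.9615 - (3.6)·0.5000) / (9.1) = 0.8663
  q = (-2 - (-4)·0.7692 - (-3.4)·-0.9615 - (2)·0.5000) / (11.4) = -0.2800
  r = (-10 - (3.8)·0.7692 - (-1.9)·-0.1754 - (0.7)·0.5000) / (10.4) = -1.3083
  s = (5 - (-3)·0.7692 - (2)·-0.1754 - (1)·-0.9615) / (10) = 0.8620

(0.8663, -0.2800, -1.3083, 0.8620)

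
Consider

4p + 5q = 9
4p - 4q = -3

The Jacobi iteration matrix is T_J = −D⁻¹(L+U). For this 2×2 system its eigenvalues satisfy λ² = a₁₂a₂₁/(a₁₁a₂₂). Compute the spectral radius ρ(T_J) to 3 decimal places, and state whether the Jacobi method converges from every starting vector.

a₁₂a₂₁/(a₁₁a₂₂) = (5)·(4) / ((4)·(-4)) = -1.250000
ρ = √|-1.250000| = √1.250000 = 1.118
ρ > 1, so Jacobi diverges

1.118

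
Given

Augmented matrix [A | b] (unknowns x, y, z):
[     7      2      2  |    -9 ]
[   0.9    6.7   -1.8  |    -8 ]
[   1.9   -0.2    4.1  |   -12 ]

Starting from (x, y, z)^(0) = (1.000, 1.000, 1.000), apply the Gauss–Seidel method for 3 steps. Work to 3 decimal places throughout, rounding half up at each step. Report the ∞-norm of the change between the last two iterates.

Iteration 1:
  x = (-9 - (2)·1.000 - (2)·1.000) / (7) = -1.857
  y = (-8 - (0.9)·-1.857 - (-1.8)·1.000) / (6.7) = -0.676
  z = (-12 - (1.9)·-1.857 - (-0.2)·-0.676) / (4.1) = -2.099
Iteration 2:
  x = (-9 - (2)·-0.676 - (2)·-2.099) / (7) = -0.493
  y = (-8 - (0.9)·-0.493 - (-1.8)·-2.099) / (6.7) = -1.692
  z = (-12 - (1.9)·-0.493 - (-0.2)·-1.692) / (4.1) = -2.781
Iteration 3:
  x = (-9 - (2)·-1.692 - (2)·-2.781) / (7) = -0.008
  y = (-8 - (0.9)·-0.008 - (-1.8)·-2.781) / (6.7) = -1.940
  z = (-12 - (1.9)·-0.008 - (-0.2)·-1.940) / (4.1) = -3.018
Change: (0.485, -0.248, -0.237) → max |·| = 0.485

0.485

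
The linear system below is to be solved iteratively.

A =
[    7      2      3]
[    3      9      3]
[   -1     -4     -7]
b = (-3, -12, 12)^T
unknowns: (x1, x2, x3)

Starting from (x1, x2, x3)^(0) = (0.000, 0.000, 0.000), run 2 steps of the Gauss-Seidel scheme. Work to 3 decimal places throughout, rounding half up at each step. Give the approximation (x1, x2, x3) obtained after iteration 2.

Iteration 1:
  x1 = (-3 - (2)·0.000 - (3)·0.000) / (7) = -0.429
  x2 = (-12 - (3)·-0.429 - (3)·0.000) / (9) = -1.190
  x3 = (12 - (-1)·-0.429 - (-4)·-1.190) / (-7) = -0.973
Iteration 2:
  x1 = (-3 - (2)·-1.190 - (3)·-0.973) / (7) = 0.328
  x2 = (-12 - (3)·0.328 - (3)·-0.973) / (9) = -1.118
  x3 = (12 - (-1)·0.328 - (-4)·-1.118) / (-7) = -1.122

(0.328, -1.118, -1.122)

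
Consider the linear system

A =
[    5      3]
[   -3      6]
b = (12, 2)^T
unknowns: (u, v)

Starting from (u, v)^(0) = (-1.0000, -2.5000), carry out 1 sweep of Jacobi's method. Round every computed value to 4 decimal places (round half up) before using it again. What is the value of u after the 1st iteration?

3.9000

Iteration 1:
  u = (12 - (3)·-2.5000) / (5) = 3.9000
  v = (2 - (-3)·-1.0000) / (6) = -0.1667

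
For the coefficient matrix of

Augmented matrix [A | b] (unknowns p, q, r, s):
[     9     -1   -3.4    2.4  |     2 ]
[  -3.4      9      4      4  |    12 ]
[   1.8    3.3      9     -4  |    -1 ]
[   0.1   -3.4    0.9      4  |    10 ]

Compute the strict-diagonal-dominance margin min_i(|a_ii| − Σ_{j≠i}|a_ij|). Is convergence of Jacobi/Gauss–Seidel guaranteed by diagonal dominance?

-2.4

row 1: |9| − (1+3.4+2.4) = 2.2
row 2: |9| − (3.4+4+4) = -2.4
row 3: |9| − (1.8+3.3+4) = -0.1
row 4: |4| − (0.1+3.4+0.9) = -0.4
minimum over rows = -2.4 → not strictly diagonally dominant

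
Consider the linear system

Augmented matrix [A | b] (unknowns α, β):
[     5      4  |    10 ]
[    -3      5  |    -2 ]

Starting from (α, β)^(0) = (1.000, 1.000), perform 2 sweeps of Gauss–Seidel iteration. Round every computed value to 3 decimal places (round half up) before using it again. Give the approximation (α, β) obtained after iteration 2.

Iteration 1:
  α = (10 - (4)·1.000) / (5) = 1.200
  β = (-2 - (-3)·1.200) / (5) = 0.320
Iteration 2:
  α = (10 - (4)·0.320) / (5) = 1.744
  β = (-2 - (-3)·1.744) / (5) = 0.646

(1.744, 0.646)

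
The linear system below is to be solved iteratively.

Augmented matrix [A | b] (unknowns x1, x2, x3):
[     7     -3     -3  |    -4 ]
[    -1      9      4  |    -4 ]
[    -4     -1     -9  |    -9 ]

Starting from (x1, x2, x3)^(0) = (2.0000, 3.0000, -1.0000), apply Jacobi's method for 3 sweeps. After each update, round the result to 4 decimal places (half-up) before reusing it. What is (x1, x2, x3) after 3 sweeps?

(-0.3424, -0.8850, 1.2888)

Iteration 1:
  x1 = (-4 - (-3)·3.0000 - (-3)·-1.0000) / (7) = 0.2857
  x2 = (-4 - (-1)·2.0000 - (4)·-1.0000) / (9) = 0.2222
  x3 = (-9 - (-4)·2.0000 - (-1)·3.0000) / (-9) = -0.2222
Iteration 2:
  x1 = (-4 - (-3)·0.2222 - (-3)·-0.2222) / (7) = -0.5714
  x2 = (-4 - (-1)·0.2857 - (4)·-0.2222) / (9) = -0.3139
  x3 = (-9 - (-4)·0.2857 - (-1)·0.2222) / (-9) = 0.8483
Iteration 3:
  x1 = (-4 - (-3)·-0.3139 - (-3)·0.8483) / (7) = -0.3424
  x2 = (-4 - (-1)·-0.5714 - (4)·0.8483) / (9) = -0.8850
  x3 = (-9 - (-4)·-0.5714 - (-1)·-0.3139) / (-9) = 1.2888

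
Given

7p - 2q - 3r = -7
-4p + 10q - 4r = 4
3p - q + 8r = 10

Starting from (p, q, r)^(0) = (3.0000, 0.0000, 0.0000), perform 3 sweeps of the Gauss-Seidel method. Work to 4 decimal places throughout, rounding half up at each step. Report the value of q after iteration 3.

Iteration 1:
  p = (-7 - (-2)·0.0000 - (-3)·0.0000) / (7) = -1.0000
  q = (4 - (-4)·-1.0000 - (-4)·0.0000) / (10) = 0.0000
  r = (10 - (3)·-1.0000 - (-1)·0.0000) / (8) = 1.6250
Iteration 2:
  p = (-7 - (-2)·0.0000 - (-3)·1.6250) / (7) = -0.3036
  q = (4 - (-4)·-0.3036 - (-4)·1.6250) / (10) = 0.9286
  r = (10 - (3)·-0.3036 - (-1)·0.9286) / (8) = 1.4799
Iteration 3:
  p = (-7 - (-2)·0.9286 - (-3)·1.4799) / (7) = -0.1004
  q = (4 - (-4)·-0.1004 - (-4)·1.4799) / (10) = 0.9518
  r = (10 - (3)·-0.1004 - (-1)·0.9518) / (8) = 1.4066

0.9518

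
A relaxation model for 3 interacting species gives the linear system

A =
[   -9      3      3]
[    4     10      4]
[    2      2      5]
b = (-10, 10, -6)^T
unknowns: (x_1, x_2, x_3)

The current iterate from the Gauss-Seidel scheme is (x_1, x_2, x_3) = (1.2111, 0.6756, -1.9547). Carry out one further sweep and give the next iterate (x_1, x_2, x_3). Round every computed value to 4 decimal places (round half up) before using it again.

(0.6847, 1.5080, -2.0771)

One sweep:
  x_1 = (-10 - (3)·0.6756 - (3)·-1.9547) / (-9) = 0.6847
  x_2 = (10 - (4)·0.6847 - (4)·-1.9547) / (10) = 1.5080
  x_3 = (-6 - (2)·0.6847 - (2)·1.5080) / (5) = -2.0771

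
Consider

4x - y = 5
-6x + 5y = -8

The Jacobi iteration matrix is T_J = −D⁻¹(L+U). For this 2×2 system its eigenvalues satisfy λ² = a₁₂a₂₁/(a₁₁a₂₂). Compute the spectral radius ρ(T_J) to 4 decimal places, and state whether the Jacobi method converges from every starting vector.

0.5477

a₁₂a₂₁/(a₁₁a₂₂) = (-1)·(-6) / ((4)·(5)) = 0.300000
ρ = √|0.300000| = √0.300000 = 0.5477
ρ < 1, so Jacobi converges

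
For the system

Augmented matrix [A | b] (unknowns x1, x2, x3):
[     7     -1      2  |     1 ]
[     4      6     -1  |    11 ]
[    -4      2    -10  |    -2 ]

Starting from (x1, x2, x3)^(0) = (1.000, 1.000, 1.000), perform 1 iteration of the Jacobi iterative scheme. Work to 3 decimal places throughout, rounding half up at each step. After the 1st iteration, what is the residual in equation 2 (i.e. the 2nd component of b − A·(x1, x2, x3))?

Iteration 1:
  x1 = (1 - (-1)·1.000 - (2)·1.000) / (7) = 0.000
  x2 = (11 - (4)·1.000 - (-1)·1.000) / (6) = 1.333
  x3 = (-2 - (-4)·1.000 - (2)·1.000) / (-10) = 0.000
Residual b − A·x = (2.333, 3.002, -4.666)

3.002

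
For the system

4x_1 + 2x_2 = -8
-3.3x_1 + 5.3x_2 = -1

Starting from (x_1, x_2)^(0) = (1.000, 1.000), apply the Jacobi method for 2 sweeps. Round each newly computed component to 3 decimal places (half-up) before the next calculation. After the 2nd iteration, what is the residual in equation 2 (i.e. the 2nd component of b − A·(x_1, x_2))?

Iteration 1:
  x_1 = (-8 - (2)·1.000) / (4) = -2.500
  x_2 = (-1 - (-3.3)·1.000) / (5.3) = 0.434
Iteration 2:
  x_1 = (-8 - (2)·0.434) / (4) = -2.217
  x_2 = (-1 - (-3.3)·-2.500) / (5.3) = -1.745
Residual b − A·x = (4.358, 0.932)

0.932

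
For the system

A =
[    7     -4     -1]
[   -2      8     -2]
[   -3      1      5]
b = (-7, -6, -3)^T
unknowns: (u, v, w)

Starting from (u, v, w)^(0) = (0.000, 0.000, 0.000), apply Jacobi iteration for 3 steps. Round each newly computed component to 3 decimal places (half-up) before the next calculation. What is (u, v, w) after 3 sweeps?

Iteration 1:
  u = (-7 - (-4)·0.000 - (-1)·0.000) / (7) = -1.000
  v = (-6 - (-2)·0.000 - (-2)·0.000) / (8) = -0.750
  w = (-3 - (-3)·0.000 - (1)·0.000) / (5) = -0.600
Iteration 2:
  u = (-7 - (-4)·-0.750 - (-1)·-0.600) / (7) = -1.514
  v = (-6 - (-2)·-1.000 - (-2)·-0.600) / (8) = -1.150
  w = (-3 - (-3)·-1.000 - (1)·-0.750) / (5) = -1.050
Iteration 3:
  u = (-7 - (-4)·-1.150 - (-1)·-1.050) / (7) = -1.807
  v = (-6 - (-2)·-1.514 - (-2)·-1.050) / (8) = -1.391
  w = (-3 - (-3)·-1.514 - (1)·-1.150) / (5) = -1.278

(-1.807, -1.391, -1.278)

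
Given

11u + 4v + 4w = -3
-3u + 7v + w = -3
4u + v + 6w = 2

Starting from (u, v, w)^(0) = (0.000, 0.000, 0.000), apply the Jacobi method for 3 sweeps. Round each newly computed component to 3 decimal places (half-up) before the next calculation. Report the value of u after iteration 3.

-0.271

Iteration 1:
  u = (-3 - (4)·0.000 - (4)·0.000) / (11) = -0.273
  v = (-3 - (-3)·0.000 - (1)·0.000) / (7) = -0.429
  w = (2 - (4)·0.000 - (1)·0.000) / (6) = 0.333
Iteration 2:
  u = (-3 - (4)·-0.429 - (4)·0.333) / (11) = -0.238
  v = (-3 - (-3)·-0.273 - (1)·0.333) / (7) = -0.593
  w = (2 - (4)·-0.273 - (1)·-0.429) / (6) = 0.587
Iteration 3:
  u = (-3 - (4)·-0.593 - (4)·0.587) / (11) = -0.271
  v = (-3 - (-3)·-0.238 - (1)·0.587) / (7) = -0.614
  w = (2 - (4)·-0.238 - (1)·-0.593) / (6) = 0.591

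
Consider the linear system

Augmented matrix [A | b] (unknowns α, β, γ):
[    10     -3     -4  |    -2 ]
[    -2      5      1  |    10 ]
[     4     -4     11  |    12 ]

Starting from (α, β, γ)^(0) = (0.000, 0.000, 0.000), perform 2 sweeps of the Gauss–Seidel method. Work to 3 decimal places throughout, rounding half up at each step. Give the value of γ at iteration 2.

1.438

Iteration 1:
  α = (-2 - (-3)·0.000 - (-4)·0.000) / (10) = -0.200
  β = (10 - (-2)·-0.200 - (1)·0.000) / (5) = 1.920
  γ = (12 - (4)·-0.200 - (-4)·1.920) / (11) = 1.862
Iteration 2:
  α = (-2 - (-3)·1.920 - (-4)·1.862) / (10) = 1.121
  β = (10 - (-2)·1.121 - (1)·1.862) / (5) = 2.076
  γ = (12 - (4)·1.121 - (-4)·2.076) / (11) = 1.438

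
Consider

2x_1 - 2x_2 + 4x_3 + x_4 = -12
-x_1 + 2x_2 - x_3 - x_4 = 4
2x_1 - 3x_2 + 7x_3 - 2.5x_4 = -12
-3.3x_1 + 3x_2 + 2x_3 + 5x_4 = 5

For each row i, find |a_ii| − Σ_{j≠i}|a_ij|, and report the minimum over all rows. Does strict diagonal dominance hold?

-5

row 1: |2| − (2+4+1) = -5
row 2: |2| − (1+1+1) = -1
row 3: |7| − (2+3+2.5) = -0.5
row 4: |5| − (3.3+3+2) = -3.3
minimum over rows = -5 → not strictly diagonally dominant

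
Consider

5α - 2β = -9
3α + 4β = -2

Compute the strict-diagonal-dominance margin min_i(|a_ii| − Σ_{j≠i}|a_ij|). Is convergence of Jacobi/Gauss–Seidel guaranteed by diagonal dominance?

row 1: |5| − (2) = 3
row 2: |4| − (3) = 1
minimum over rows = 1 → strictly diagonally dominant (convergence guaranteed)

1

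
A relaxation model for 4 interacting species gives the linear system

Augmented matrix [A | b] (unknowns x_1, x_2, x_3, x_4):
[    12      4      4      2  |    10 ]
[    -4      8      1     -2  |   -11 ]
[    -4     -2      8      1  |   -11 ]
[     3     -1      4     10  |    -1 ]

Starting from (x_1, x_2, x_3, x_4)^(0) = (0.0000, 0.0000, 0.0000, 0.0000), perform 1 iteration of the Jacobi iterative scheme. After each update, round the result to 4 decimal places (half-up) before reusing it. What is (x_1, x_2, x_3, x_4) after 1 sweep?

(0.8333, -1.3750, -1.3750, -0.1000)

Iteration 1:
  x_1 = (10 - (4)·0.0000 - (4)·0.0000 - (2)·0.0000) / (12) = 0.8333
  x_2 = (-11 - (-4)·0.0000 - (1)·0.0000 - (-2)·0.0000) / (8) = -1.3750
  x_3 = (-11 - (-4)·0.0000 - (-2)·0.0000 - (1)·0.0000) / (8) = -1.3750
  x_4 = (-1 - (3)·0.0000 - (-1)·0.0000 - (4)·0.0000) / (10) = -0.1000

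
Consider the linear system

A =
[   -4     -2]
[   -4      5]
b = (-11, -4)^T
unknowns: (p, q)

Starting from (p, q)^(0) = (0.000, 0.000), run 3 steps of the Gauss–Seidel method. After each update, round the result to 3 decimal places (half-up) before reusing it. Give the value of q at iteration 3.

1.064

Iteration 1:
  p = (-11 - (-2)·0.000) / (-4) = 2.750
  q = (-4 - (-4)·2.750) / (5) = 1.400
Iteration 2:
  p = (-11 - (-2)·1.400) / (-4) = 2.050
  q = (-4 - (-4)·2.050) / (5) = 0.840
Iteration 3:
  p = (-11 - (-2)·0.840) / (-4) = 2.330
  q = (-4 - (-4)·2.330) / (5) = 1.064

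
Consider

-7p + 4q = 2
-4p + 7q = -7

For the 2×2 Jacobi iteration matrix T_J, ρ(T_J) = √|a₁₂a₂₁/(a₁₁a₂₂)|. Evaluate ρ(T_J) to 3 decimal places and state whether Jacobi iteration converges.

a₁₂a₂₁/(a₁₁a₂₂) = (4)·(-4) / ((-7)·(7)) = 0.326531
ρ = √|0.326531| = √0.326531 = 0.571
ρ < 1, so Jacobi converges

0.571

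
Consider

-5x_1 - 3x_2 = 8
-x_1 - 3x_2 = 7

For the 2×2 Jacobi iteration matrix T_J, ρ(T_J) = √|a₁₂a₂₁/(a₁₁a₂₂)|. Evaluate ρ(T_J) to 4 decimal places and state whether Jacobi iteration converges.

a₁₂a₂₁/(a₁₁a₂₂) = (-3)·(-1) / ((-5)·(-3)) = 0.200000
ρ = √|0.200000| = √0.200000 = 0.4472
ρ < 1, so Jacobi converges

0.4472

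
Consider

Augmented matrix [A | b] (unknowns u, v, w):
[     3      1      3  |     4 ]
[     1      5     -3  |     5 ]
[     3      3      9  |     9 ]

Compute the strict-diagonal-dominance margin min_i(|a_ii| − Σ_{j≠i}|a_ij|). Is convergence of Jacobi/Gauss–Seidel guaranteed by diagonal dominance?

row 1: |3| − (1+3) = -1
row 2: |5| − (1+3) = 1
row 3: |9| − (3+3) = 3
minimum over rows = -1 → not strictly diagonally dominant

-1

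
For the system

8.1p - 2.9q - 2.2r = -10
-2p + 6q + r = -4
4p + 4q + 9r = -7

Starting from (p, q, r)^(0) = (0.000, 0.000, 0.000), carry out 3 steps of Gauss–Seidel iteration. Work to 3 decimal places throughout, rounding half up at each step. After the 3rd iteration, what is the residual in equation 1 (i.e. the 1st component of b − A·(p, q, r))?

-0.070

Iteration 1:
  p = (-10 - (-2.9)·0.000 - (-2.2)·0.000) / (8.1) = -1.235
  q = (-4 - (-2)·-1.235 - (1)·0.000) / (6) = -1.078
  r = (-7 - (4)·-1.235 - (4)·-1.078) / (9) = 0.250
Iteration 2:
  p = (-10 - (-2.9)·-1.078 - (-2.2)·0.250) / (8.1) = -1.553
  q = (-4 - (-2)·-1.553 - (1)·0.250) / (6) = -1.226
  r = (-7 - (4)·-1.553 - (4)·-1.226) / (9) = 0.457
Iteration 3:
  p = (-10 - (-2.9)·-1.226 - (-2.2)·0.457) / (8.1) = -1.549
  q = (-4 - (-2)·-1.549 - (1)·0.457) / (6) = -1.259
  r = (-7 - (4)·-1.549 - (4)·-1.259) / (9) = 0.470
Residual b − A·x = (-0.070, -0.014, 0.002)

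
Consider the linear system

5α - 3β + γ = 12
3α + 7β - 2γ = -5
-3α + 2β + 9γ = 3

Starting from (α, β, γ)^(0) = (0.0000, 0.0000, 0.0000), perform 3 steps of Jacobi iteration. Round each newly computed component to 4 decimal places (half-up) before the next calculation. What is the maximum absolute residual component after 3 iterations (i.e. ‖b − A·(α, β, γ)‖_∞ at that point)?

3.2276

Iteration 1:
  α = (12 - (-3)·0.0000 - (1)·0.0000) / (5) = 2.4000
  β = (-5 - (3)·0.0000 - (-2)·0.0000) / (7) = -0.7143
  γ = (3 - (-3)·0.0000 - (2)·0.0000) / (9) = 0.3333
Iteration 2:
  α = (12 - (-3)·-0.7143 - (1)·0.3333) / (5) = 1.9048
  β = (-5 - (3)·2.4000 - (-2)·0.3333) / (7) = -1.6476
  γ = (3 - (-3)·2.4000 - (2)·-0.7143) / (9) = 1.2921
Iteration 3:
  α = (12 - (-3)·-1.6476 - (1)·1.2921) / (5) = 1.1530
  β = (-5 - (3)·1.9048 - (-2)·1.2921) / (7) = -1.1615
  γ = (3 - (-3)·1.9048 - (2)·-1.6476) / (9) = 1.3344
Residual b − A·x = (1.4161, 2.3403, -3.2276); ∞-norm = 3.2276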